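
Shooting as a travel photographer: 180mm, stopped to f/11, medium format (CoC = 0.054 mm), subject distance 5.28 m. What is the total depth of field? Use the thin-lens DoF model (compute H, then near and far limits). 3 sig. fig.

0.996 m

Hyperfocal distance H = f²/(N·c) + f = 180²/(11 × 0.054) + 180 = 32400/0.594 + 180 ≈ 54725.5 mm ≈ 54.73 m.
Near limit Dn = s·(H − f)/(H + s − 2f) = 5280 × (54725.5 − 180) / (54725.5 + 5280 − 2 × 180) = 5280 × 54545.5 / 59645.5 ≈ 4828.53 mm.
Far limit Df = s·(H − f)/(H − s) = 5280 × (54725.5 − 180) / (54725.5 − 5280) = 5280 × 54545.5 / 49445.5 ≈ 5824.60 mm.
Depth of field = Df − Dn = 5824.60 − 4828.53 ≈ 996.07 mm ≈ 0.996 m.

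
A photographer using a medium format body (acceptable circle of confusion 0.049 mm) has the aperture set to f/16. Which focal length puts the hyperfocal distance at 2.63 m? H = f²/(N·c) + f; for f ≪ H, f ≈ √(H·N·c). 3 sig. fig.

From H = f²/(N·c) + f, with f ≪ H: f ≈ √(H·N·c) = √(2630 × 16 × 0.049) = √2061.9 ≈ 45.41 mm.
Exact: f² + N·c·f − N·c·H = 0 ⇒ f = (−N·c + √((N·c)² + 4·N·c·H))/2 = (−0.784 + √8248.3)/2 ≈ 45.018 mm ≈ 45.0 mm.

45.0 mm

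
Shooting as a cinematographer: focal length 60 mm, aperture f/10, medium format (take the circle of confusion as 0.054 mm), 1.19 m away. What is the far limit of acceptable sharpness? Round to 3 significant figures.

1.43 m

Hyperfocal distance H = f²/(N·c) + f = 60²/(10 × 0.054) + 60 = 3600/0.54 + 60 ≈ 6726.7 mm ≈ 6.727 m.
Far limit Df = s·(H − f)/(H − s) = 1190 × (6726.7 − 60) / (6726.7 − 1190) = 1190 × 6666.7 / 5536.7 ≈ 1432.9 mm ≈ 1.43 m.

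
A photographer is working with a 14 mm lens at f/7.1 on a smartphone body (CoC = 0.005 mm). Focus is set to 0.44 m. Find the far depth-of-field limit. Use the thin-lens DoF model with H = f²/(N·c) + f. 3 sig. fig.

Hyperfocal distance H = f²/(N·c) + f = 14²/(7.1 × 0.005) + 14 = 196/0.0355 + 14 ≈ 5535.1 mm ≈ 5.535 m.
Far limit Df = s·(H − f)/(H − s) = 440 × (5535.1 − 14) / (5535.1 − 440) = 440 × 5521.1 / 5095.1 ≈ 476.79 mm.

477 mm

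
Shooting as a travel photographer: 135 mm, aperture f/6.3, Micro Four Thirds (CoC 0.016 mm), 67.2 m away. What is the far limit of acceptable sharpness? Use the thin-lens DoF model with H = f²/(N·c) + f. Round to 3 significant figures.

107 m

Hyperfocal distance H = f²/(N·c) + f = 135²/(6.3 × 0.016) + 135 = 18225/0.1008 + 135 ≈ 180938.6 mm ≈ 180.9 m.
Far limit Df = s·(H − f)/(H − s) = 67200 × (180938.6 − 135) / (180938.6 − 67200) = 67200 × 180803.6 / 113738.6 ≈ 106824 mm ≈ 107 m.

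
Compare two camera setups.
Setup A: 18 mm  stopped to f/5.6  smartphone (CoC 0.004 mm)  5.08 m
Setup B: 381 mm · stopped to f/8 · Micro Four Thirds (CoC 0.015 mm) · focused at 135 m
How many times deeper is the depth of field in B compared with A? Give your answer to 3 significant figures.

7.51

Setup A: H = 18²/(5.6×0.004) + 18 ≈ 14482.3 mm; DoF = Df − Dn = 7815.0 − 3763.1 ≈ 4051.9 mm.
Setup B: H = 381²/(8×0.015) + 381 ≈ 1210056.0 mm; DoF = Df − Dn = 151905 − 121481 ≈ 30424 mm.
Ratio = 30424 / 4051.9 ≈ 7.51.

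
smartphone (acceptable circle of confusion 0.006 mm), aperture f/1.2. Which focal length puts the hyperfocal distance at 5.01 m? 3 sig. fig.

From H = f²/(N·c) + f, with f ≪ H: f ≈ √(H·N·c) = √(5010 × 1.2 × 0.006) = √36.072 ≈ 6.006 mm.
Exact: f² + N·c·f − N·c·H = 0 ⇒ f = (−N·c + √((N·c)² + 4·N·c·H))/2 = (−0.0072 + √144.29)/2 ≈ 6.0024 mm ≈ 6.00 mm.

6.00 mm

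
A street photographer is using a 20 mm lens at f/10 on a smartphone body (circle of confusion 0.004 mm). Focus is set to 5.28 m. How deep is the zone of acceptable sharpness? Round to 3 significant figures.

Hyperfocal distance H = f²/(N·c) + f = 20²/(10 × 0.004) + 20 = 400/0.04 + 20 ≈ 10020.0 mm ≈ 10.02 m.
Near limit Dn = s·(H − f)/(H + s − 2f) = 5280 × (10020.0 − 20) / (10020.0 + 5280 − 2 × 20) = 5280 × 10000.0 / 15260.0 ≈ 3460.0 mm.
Far limit Df = s·(H − f)/(H − s) = 5280 × (10020.0 − 20) / (10020.0 − 5280) = 5280 × 10000.0 / 4740.0 ≈ 11139.2 mm.
Depth of field = Df − Dn = 11139.2 − 3460.0 ≈ 7679.2 mm ≈ 7.68 m.

7.68 m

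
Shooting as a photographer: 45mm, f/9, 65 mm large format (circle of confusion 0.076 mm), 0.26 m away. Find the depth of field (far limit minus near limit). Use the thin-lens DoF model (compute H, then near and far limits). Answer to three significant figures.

Hyperfocal distance H = f²/(N·c) + f = 45²/(9 × 0.076) + 45 = 2025/0.684 + 45 ≈ 3005.5 mm ≈ 3.006 m.
Near limit Dn = s·(H − f)/(H + s − 2f) = 260 × (3005.5 − 45) / (3005.5 + 260 − 2 × 45) = 260 × 2960.5 / 3175.5 ≈ 242.397 mm.
Far limit Df = s·(H − f)/(H − s) = 260 × (3005.5 − 45) / (3005.5 − 260) = 260 × 2960.5 / 2745.5 ≈ 280.360 mm.
Depth of field = Df − Dn = 280.360 − 242.397 ≈ 37.963 mm.

38.0 mm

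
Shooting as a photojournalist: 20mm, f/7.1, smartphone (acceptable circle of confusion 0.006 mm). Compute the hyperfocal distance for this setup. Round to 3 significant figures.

Hyperfocal distance H = f²/(N·c) + f = 20²/(7.1 × 0.006) + 20 = 400/0.0426 + 20 ≈ 9409.7 mm ≈ 9.41 m.

9.41 m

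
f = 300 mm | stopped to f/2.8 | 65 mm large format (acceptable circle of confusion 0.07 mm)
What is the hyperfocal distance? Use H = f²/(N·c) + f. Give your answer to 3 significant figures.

459 m

Hyperfocal distance H = f²/(N·c) + f = 300²/(2.8 × 0.07) + 300 = 90000/0.196 + 300 ≈ 459483.7 mm ≈ 459 m.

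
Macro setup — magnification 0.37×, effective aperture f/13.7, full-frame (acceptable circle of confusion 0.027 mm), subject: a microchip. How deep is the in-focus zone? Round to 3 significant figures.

At magnification m, DoF ≈ 2·N_eff·c/m² = 2 × 13.7 × 0.027 / 0.37² = 0.7398 / 0.1369 ≈ 5.4 mm.

5.40 mm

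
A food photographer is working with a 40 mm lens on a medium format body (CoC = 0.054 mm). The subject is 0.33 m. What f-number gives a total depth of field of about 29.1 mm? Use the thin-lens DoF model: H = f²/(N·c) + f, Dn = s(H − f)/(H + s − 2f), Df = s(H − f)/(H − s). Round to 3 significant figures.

f/4.50

Write h = H − f = f²/(N·c). The thin-lens limits are Dn = s·h/(h + (s−f)) and Df = s·h/(h − (s−f)), so DoF = Df − Dn = 2·s·(s−f)·h / (h² − (s−f)²).
That is a quadratic in h: DoF·h² − 2·s·(s−f)·h − DoF·(s−f)² = 0 ⇒ h = (s−f)·(s + √(s² + DoF²)) / DoF = 290 × (330 + √(330² + 29.1²)) / 29.1 = 290 × (330 + 331.281) / 29.1 ≈ 6590.1 mm.
Then N = f²/(c·h) = 40² / (0.054 × 6590.1) = 1600 / 355.86 ≈ 4.50.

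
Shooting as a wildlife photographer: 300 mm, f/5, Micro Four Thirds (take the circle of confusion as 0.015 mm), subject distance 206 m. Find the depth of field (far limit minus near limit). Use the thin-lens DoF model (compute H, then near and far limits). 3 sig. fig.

Hyperfocal distance H = f²/(N·c) + f = 300²/(5 × 0.015) + 300 = 90000/0.075 + 300 ≈ 1200300.0 mm ≈ 1200 m.
Near limit Dn = s·(H − f)/(H + s − 2f) = 206000 × (1200300.0 − 300) / (1200300.0 + 206000 − 2 × 300) = 206000 × 1200000.0 / 1405700.0 ≈ 175855 mm.
Far limit Df = s·(H − f)/(H − s) = 206000 × (1200300.0 − 300) / (1200300.0 − 206000) = 206000 × 1200000.0 / 994300.0 ≈ 248617 mm.
Depth of field = Df − Dn = 248617 − 175855 ≈ 72762 mm ≈ 72.8 m.

72.8 m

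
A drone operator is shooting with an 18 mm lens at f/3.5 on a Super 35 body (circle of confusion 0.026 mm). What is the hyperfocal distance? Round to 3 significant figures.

3.58 m

Hyperfocal distance H = f²/(N·c) + f = 18²/(3.5 × 0.026) + 18 = 324/0.091 + 18 ≈ 3578.4 mm ≈ 3.58 m.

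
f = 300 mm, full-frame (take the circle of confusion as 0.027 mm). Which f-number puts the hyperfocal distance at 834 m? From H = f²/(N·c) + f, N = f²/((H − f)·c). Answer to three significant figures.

Rearrange H = f²/(N·c) + f for N: N = f² / ((H − f)·c).
N = 300² / ((834000 − 300) × 0.027) = 90000 / 22510 ≈ 4.

f/4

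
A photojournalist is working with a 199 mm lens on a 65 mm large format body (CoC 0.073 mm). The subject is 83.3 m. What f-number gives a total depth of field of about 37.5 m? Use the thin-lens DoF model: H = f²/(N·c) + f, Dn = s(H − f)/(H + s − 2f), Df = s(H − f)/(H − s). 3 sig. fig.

Write h = H − f = f²/(N·c). The thin-lens limits are Dn = s·h/(h + (s−f)) and Df = s·h/(h − (s−f)), so DoF = Df − Dn = 2·s·(s−f)·h / (h² − (s−f)²).
That is a quadratic in h: DoF·h² − 2·s·(s−f)·h − DoF·(s−f)² = 0 ⇒ h = (s−f)·(s + √(s² + DoF²)) / DoF = 83101 × (83300 + √(83300² + 37500²)) / 37500 = 83101 × (83300 + 91351.7) / 37500 ≈ 387033 mm.
Then N = f²/(c·h) = 199² / (0.073 × 387033) = 39601 / 28253 ≈ 1.40.

f/1.40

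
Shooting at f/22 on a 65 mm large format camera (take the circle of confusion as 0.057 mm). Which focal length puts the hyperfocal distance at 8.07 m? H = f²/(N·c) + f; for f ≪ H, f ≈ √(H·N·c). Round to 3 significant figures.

From H = f²/(N·c) + f, with f ≪ H: f ≈ √(H·N·c) = √(8070 × 22 × 0.057) = √10120 ≈ 100.6 mm.
Exact: f² + N·c·f − N·c·H = 0 ⇒ f = (−N·c + √((N·c)² + 4·N·c·H))/2 = (−1.254 + √40481)/2 ≈ 99.972 mm ≈ 100 mm.

100 mm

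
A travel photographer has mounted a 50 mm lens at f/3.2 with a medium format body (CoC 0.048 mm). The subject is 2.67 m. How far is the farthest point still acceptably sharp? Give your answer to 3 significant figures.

Hyperfocal distance H = f²/(N·c) + f = 50²/(3.2 × 0.048) + 50 = 2500/0.1536 + 50 ≈ 16326.0 mm ≈ 16.33 m.
Far limit Df = s·(H − f)/(H − s) = 2670 × (16326.0 − 50) / (16326.0 − 2670) = 2670 × 16276.0 / 13656.0 ≈ 3182.3 mm ≈ 3.18 m.

3.18 m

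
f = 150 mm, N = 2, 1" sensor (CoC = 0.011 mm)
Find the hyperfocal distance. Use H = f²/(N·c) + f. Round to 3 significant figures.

1020 m

Hyperfocal distance H = f²/(N·c) + f = 150²/(2 × 0.011) + 150 = 22500/0.022 + 150 ≈ 1022877.3 mm ≈ 1020 m.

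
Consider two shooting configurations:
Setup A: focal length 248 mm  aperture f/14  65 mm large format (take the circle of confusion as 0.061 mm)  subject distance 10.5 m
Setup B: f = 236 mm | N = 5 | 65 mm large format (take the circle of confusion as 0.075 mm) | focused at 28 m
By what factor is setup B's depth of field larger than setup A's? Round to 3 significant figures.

3.56

Setup A: H = 248²/(14×0.061) + 248 ≈ 72266.7 mm; DoF = Df − Dn = 12242.8 − 9191.6 ≈ 3051.2 mm.
Setup B: H = 236²/(5×0.075) + 236 ≈ 148758.7 mm; DoF = Df − Dn = 34438 − 23590 ≈ 10848 mm.
Ratio = 10848 / 3051.2 ≈ 3.56.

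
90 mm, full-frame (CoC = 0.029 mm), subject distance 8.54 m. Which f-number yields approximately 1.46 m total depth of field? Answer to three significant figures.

Write h = H − f = f²/(N·c). The thin-lens limits are Dn = s·h/(h + (s−f)) and Df = s·h/(h − (s−f)), so DoF = Df − Dn = 2·s·(s−f)·h / (h² − (s−f)²).
That is a quadratic in h: DoF·h² − 2·s·(s−f)·h − DoF·(s−f)² = 0 ⇒ h = (s−f)·(s + √(s² + DoF²)) / DoF = 8450 × (8540 + √(8540² + 1460²)) / 1460 = 8450 × (8540 + 8663.90) / 1460 ≈ 99571 mm.
Then N = f²/(c·h) = 90² / (0.029 × 99571) = 8100 / 2887.5 ≈ 2.81.

f/2.81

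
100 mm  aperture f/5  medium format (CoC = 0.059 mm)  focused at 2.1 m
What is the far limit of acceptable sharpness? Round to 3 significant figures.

Hyperfocal distance H = f²/(N·c) + f = 100²/(5 × 0.059) + 100 = 10000/0.295 + 100 ≈ 33998.3 mm ≈ 34.00 m.
Far limit Df = s·(H − f)/(H − s) = 2100 × (33998.3 − 100) / (33998.3 − 2100) = 2100 × 33898.3 / 31898.3 ≈ 2231.7 mm ≈ 2.23 m.

2.23 m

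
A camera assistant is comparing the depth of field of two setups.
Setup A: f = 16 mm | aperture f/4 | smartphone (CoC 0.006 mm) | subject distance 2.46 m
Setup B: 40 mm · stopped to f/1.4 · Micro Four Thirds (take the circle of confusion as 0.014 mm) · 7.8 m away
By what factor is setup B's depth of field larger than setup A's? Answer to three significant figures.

Setup A: H = 16²/(4×0.006) + 16 ≈ 10682.7 mm; DoF = Df − Dn = 3191.2 − 2001.4 ≈ 1189.8 mm.
Setup B: H = 40²/(1.4×0.014) + 40 ≈ 81672.7 mm; DoF = Df − Dn = 8619.4 − 7122.9 ≈ 1496.5 mm.
Ratio = 1496.5 / 1189.8 ≈ 1.26.

1.26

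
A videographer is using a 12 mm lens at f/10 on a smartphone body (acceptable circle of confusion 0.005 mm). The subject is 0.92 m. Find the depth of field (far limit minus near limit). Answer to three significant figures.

0.644 m

Hyperfocal distance H = f²/(N·c) + f = 12²/(10 × 0.005) + 12 = 144/0.05 + 12 ≈ 2892.0 mm ≈ 2.892 m.
Near limit Dn = s·(H − f)/(H + s − 2f) = 920 × (2892.0 − 12) / (2892.0 + 920 − 2 × 12) = 920 × 2880.0 / 3788.0 ≈ 699.47 mm.
Far limit Df = s·(H − f)/(H − s) = 920 × (2892.0 − 12) / (2892.0 − 920) = 920 × 2880.0 / 1972.0 ≈ 1343.61 mm.
Depth of field = Df − Dn = 1343.61 − 699.47 ≈ 644.14 mm ≈ 0.644 m.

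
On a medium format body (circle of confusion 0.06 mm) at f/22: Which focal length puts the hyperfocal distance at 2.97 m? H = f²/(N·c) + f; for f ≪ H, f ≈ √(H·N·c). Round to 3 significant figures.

From H = f²/(N·c) + f, with f ≪ H: f ≈ √(H·N·c) = √(2970 × 22 × 0.06) = √3920.4 ≈ 62.61 mm.
Exact: f² + N·c·f − N·c·H = 0 ⇒ f = (−N·c + √((N·c)² + 4·N·c·H))/2 = (−1.32 + √15683)/2 ≈ 61.957 mm ≈ 62.0 mm.

62.0 mm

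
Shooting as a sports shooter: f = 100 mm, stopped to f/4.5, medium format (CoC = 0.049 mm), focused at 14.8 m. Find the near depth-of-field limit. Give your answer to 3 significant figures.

11.2 m

Hyperfocal distance H = f²/(N·c) + f = 100²/(4.5 × 0.049) + 100 = 10000/0.2205 + 100 ≈ 45451.5 mm ≈ 45.45 m.
Near limit Dn = s·(H − f)/(H + s − 2f) = 14800 × (45451.5 − 100) / (45451.5 + 14800 − 2 × 100) = 14800 × 45351.5 / 60051.5 ≈ 11177 mm ≈ 11.2 m.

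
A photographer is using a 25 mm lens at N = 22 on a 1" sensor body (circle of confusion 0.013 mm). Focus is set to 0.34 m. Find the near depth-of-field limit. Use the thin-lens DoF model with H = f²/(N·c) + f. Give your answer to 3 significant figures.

297 mm

Hyperfocal distance H = f²/(N·c) + f = 25²/(22 × 0.013) + 25 = 625/0.286 + 25 ≈ 2210.3 mm ≈ 2.210 m.
Near limit Dn = s·(H − f)/(H + s − 2f) = 340 × (2210.3 − 25) / (2210.3 + 340 − 2 × 25) = 340 × 2185.3 / 2500.3 ≈ 297.17 mm.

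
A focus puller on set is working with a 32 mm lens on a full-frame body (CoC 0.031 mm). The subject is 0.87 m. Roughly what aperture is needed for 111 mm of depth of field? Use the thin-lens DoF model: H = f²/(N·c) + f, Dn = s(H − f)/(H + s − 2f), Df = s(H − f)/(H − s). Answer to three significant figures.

Write h = H − f = f²/(N·c). The thin-lens limits are Dn = s·h/(h + (s−f)) and Df = s·h/(h − (s−f)), so DoF = Df − Dn = 2·s·(s−f)·h / (h² − (s−f)²).
That is a quadratic in h: DoF·h² − 2·s·(s−f)·h − DoF·(s−f)² = 0 ⇒ h = (s−f)·(s + √(s² + DoF²)) / DoF = 838 × (870 + √(870² + 111²)) / 111 = 838 × (870 + 877.052) / 111 ≈ 13189 mm.
Then N = f²/(c·h) = 32² / (0.031 × 13189) = 1024 / 408.87 ≈ 2.50.

f/2.50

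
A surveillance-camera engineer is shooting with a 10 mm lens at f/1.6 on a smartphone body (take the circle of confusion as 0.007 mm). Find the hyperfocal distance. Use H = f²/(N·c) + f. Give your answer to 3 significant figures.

8.94 m

Hyperfocal distance H = f²/(N·c) + f = 10²/(1.6 × 0.007) + 10 = 100/0.0112 + 10 ≈ 8938.6 mm ≈ 8.94 m.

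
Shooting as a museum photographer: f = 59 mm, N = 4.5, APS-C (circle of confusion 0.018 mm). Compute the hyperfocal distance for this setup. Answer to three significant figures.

Hyperfocal distance H = f²/(N·c) + f = 59²/(4.5 × 0.018) + 59 = 3481/0.081 + 59 ≈ 43034.3 mm ≈ 43.0 m.

43.0 m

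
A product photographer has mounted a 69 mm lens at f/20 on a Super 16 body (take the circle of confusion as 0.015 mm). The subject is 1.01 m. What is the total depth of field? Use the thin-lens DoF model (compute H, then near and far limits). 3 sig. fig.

Hyperfocal distance H = f²/(N·c) + f = 69²/(20 × 0.015) + 69 = 4761/0.3 + 69 ≈ 15939.0 mm ≈ 15.94 m.
Near limit Dn = s·(H − f)/(H + s − 2f) = 1010 × (15939.0 − 69) / (15939.0 + 1010 − 2 × 69) = 1010 × 15870.0 / 16811.0 ≈ 953.46 mm.
Far limit Df = s·(H − f)/(H − s) = 1010 × (15939.0 − 69) / (15939.0 − 1010) = 1010 × 15870.0 / 14929.0 ≈ 1073.66 mm.
Depth of field = Df − Dn = 1073.66 − 953.46 ≈ 120.20 mm.

120 mm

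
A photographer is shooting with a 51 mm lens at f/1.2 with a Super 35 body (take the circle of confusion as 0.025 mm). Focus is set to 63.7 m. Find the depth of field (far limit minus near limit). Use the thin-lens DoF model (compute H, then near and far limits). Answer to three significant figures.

203 m

Hyperfocal distance H = f²/(N·c) + f = 51²/(1.2 × 0.025) + 51 = 2601/0.03 + 51 ≈ 86751.0 mm ≈ 86.75 m.
Near limit Dn = s·(H − f)/(H + s − 2f) = 63700 × (86751.0 − 51) / (86751.0 + 63700 − 2 × 51) = 63700 × 86700.0 / 150349.0 ≈ 36733 mm.
Far limit Df = s·(H − f)/(H − s) = 63700 × (86751.0 − 51) / (86751.0 − 63700) = 63700 × 86700.0 / 23051.0 ≈ 239590 mm.
Depth of field = Df − Dn = 239590 − 36733 ≈ 202857 mm ≈ 203 m.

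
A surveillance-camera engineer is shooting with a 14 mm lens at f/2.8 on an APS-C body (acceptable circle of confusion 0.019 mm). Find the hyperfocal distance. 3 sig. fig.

Hyperfocal distance H = f²/(N·c) + f = 14²/(2.8 × 0.019) + 14 = 196/0.0532 + 14 ≈ 3698.2 mm ≈ 3.70 m.

3.70 m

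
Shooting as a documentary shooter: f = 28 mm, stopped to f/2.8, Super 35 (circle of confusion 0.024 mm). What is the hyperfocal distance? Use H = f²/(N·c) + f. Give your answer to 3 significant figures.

Hyperfocal distance H = f²/(N·c) + f = 28²/(2.8 × 0.024) + 28 = 784/0.0672 + 28 ≈ 11694.7 mm ≈ 11.7 m.

11.7 m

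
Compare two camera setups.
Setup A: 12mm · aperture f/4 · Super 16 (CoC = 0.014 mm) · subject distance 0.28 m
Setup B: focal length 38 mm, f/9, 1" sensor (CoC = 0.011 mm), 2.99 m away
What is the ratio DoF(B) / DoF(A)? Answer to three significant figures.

Setup A: H = 12²/(4×0.014) + 12 ≈ 2583.4 mm; DoF = Df − Dn = 312.578 − 253.572 ≈ 59.006 mm.
Setup B: H = 38²/(9×0.011) + 38 ≈ 14623.9 mm; DoF = Df − Dn = 3748.7 − 2486.7 ≈ 1262.0 mm.
Ratio = 1262.0 / 59.006 ≈ 21.4.

21.4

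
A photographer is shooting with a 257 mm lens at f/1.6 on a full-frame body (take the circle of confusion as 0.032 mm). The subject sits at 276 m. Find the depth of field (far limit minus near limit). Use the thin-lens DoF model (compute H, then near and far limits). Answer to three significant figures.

124 m

Hyperfocal distance H = f²/(N·c) + f = 257²/(1.6 × 0.032) + 257 = 66049/0.0512 + 257 ≈ 1290276.5 mm ≈ 1290 m.
Near limit Dn = s·(H − f)/(H + s − 2f) = 276000 × (1290276.5 − 257) / (1290276.5 + 276000 − 2 × 257) = 276000 × 1290019.5 / 1565762.5 ≈ 227394 mm.
Far limit Df = s·(H − f)/(H − s) = 276000 × (1290276.5 − 257) / (1290276.5 − 276000) = 276000 × 1290019.5 / 1014276.5 ≈ 351034 mm.
Depth of field = Df − Dn = 351034 − 227394 ≈ 123640 mm ≈ 124 m.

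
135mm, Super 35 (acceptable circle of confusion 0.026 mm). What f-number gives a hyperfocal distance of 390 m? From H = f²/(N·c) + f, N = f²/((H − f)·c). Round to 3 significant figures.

f/1.80

Rearrange H = f²/(N·c) + f for N: N = f² / ((H − f)·c).
N = 135² / ((390000 − 135) × 0.026) = 18225 / 10136 ≈ 1.80.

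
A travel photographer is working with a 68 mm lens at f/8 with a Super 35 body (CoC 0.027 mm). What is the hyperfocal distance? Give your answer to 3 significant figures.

21.5 m

Hyperfocal distance H = f²/(N·c) + f = 68²/(8 × 0.027) + 68 = 4624/0.216 + 68 ≈ 21475.4 mm ≈ 21.5 m.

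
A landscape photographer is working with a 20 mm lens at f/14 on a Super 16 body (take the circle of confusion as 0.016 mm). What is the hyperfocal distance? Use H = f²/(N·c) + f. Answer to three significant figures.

1.81 m

Hyperfocal distance H = f²/(N·c) + f = 20²/(14 × 0.016) + 20 = 400/0.224 + 20 ≈ 1805.7 mm ≈ 1.81 m.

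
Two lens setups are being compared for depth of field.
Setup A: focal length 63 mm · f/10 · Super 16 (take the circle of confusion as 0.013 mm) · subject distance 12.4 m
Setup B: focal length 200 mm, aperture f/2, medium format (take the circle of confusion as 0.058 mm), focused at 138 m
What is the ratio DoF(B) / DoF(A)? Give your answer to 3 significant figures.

11.0

Setup A: H = 63²/(10×0.013) + 63 ≈ 30593.8 mm; DoF = Df − Dn = 20808 − 8831 ≈ 11977 mm.
Setup B: H = 200²/(2×0.058) + 200 ≈ 345027.6 mm; DoF = Df − Dn = 229854 − 98598 ≈ 131256 mm.
Ratio = 131256 / 11977 ≈ 11.0.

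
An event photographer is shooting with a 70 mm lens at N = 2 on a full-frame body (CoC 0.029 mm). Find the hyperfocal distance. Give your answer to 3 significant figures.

84.6 m

Hyperfocal distance H = f²/(N·c) + f = 70²/(2 × 0.029) + 70 = 4900/0.058 + 70 ≈ 84552.8 mm ≈ 84.6 m.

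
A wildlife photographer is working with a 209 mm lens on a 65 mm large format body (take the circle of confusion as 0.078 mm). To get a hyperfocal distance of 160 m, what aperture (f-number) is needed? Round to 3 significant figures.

f/3.50

Rearrange H = f²/(N·c) + f for N: N = f² / ((H − f)·c).
N = 209² / ((160000 − 209) × 0.078) = 43681 / 12464 ≈ 3.50.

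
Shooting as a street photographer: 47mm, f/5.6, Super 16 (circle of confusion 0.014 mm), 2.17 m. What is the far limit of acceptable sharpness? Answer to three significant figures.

2.35 m

Hyperfocal distance H = f²/(N·c) + f = 47²/(5.6 × 0.014) + 47 = 2209/0.0784 + 47 ≈ 28223.0 mm ≈ 28.22 m.
Far limit Df = s·(H − f)/(H − s) = 2170 × (28223.0 − 47) / (28223.0 − 2170) = 2170 × 28176.0 / 26053.0 ≈ 2346.8 mm ≈ 2.35 m.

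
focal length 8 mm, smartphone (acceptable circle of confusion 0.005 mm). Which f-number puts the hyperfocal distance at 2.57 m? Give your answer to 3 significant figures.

Rearrange H = f²/(N·c) + f for N: N = f² / ((H − f)·c).
N = 8² / ((2570 − 8) × 0.005) = 64 / 12.81 ≈ 5.

f/5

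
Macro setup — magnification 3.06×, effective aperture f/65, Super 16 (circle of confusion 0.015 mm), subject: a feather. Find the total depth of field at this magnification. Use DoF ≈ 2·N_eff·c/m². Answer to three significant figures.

0.208 mm

At magnification m, DoF ≈ 2·N_eff·c/m² = 2 × 65 × 0.015 / 3.06² = 1.95 / 9.364 ≈ 0.208 mm.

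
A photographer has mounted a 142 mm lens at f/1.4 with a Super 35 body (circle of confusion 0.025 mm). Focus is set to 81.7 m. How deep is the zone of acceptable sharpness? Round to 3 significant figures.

Hyperfocal distance H = f²/(N·c) + f = 142²/(1.4 × 0.025) + 142 = 20164/0.035 + 142 ≈ 576256.3 mm ≈ 576.3 m.
Near limit Dn = s·(H − f)/(H + s − 2f) = 81700 × (576256.3 − 142) / (576256.3 + 81700 − 2 × 142) = 81700 × 576114.3 / 657672.3 ≈ 71568 mm.
Far limit Df = s·(H − f)/(H − s) = 81700 × (576256.3 − 142) / (576256.3 − 81700) = 81700 × 576114.3 / 494556.3 ≈ 95173 mm.
Depth of field = Df − Dn = 95173 − 71568 ≈ 23605 mm ≈ 23.6 m.

23.6 m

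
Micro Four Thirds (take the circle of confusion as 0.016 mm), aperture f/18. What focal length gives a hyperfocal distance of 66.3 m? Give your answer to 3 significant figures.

From H = f²/(N·c) + f, with f ≪ H: f ≈ √(H·N·c) = √(66300 × 18 × 0.016) = √19094 ≈ 138.2 mm.
The +f correction barely moves this — solving exactly, f² + N·c·f − N·c·H = 0 ⇒ f = (−N·c + √((N·c)² + 4·N·c·H))/2 = (−0.288 + √76378)/2 ≈ 138.04 mm, so f ≈ 138 mm.

138 mm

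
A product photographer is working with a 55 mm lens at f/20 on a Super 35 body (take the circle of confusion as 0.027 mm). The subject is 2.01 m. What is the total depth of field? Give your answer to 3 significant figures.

Hyperfocal distance H = f²/(N·c) + f = 55²/(20 × 0.027) + 55 = 3025/0.54 + 55 ≈ 5656.9 mm ≈ 5.657 m.
Near limit Dn = s·(H − f)/(H + s − 2f) = 2010 × (5656.9 − 55) / (5656.9 + 2010 − 2 × 55) = 2010 × 5601.9 / 7556.9 ≈ 1490.0 mm.
Far limit Df = s·(H − f)/(H − s) = 2010 × (5656.9 − 55) / (5656.9 − 2010) = 2010 × 5601.9 / 3646.9 ≈ 3087.5 mm.
Depth of field = Df − Dn = 3087.5 − 1490.0 ≈ 1597.5 mm ≈ 1.60 m.

1.60 m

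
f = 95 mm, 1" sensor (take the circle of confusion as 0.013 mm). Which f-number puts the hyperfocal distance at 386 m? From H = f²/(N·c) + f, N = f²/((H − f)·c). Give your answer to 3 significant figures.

Rearrange H = f²/(N·c) + f for N: N = f² / ((H − f)·c).
N = 95² / ((386000 − 95) × 0.013) = 9025 / 5017 ≈ 1.80.

f/1.80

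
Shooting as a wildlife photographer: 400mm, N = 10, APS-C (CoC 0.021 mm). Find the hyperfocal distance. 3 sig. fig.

762 m

Hyperfocal distance H = f²/(N·c) + f = 400²/(10 × 0.021) + 400 = 160000/0.21 + 400 ≈ 762304.8 mm ≈ 762 m.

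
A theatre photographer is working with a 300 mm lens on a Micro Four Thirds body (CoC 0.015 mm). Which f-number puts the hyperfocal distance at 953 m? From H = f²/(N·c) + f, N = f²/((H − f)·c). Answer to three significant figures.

f/6.30

Rearrange H = f²/(N·c) + f for N: N = f² / ((H − f)·c).
N = 300² / ((953000 − 300) × 0.015) = 90000 / 14290 ≈ 6.30.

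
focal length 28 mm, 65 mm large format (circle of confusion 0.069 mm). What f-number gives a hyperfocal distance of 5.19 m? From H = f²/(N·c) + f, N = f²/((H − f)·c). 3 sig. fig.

f/2.20

Rearrange H = f²/(N·c) + f for N: N = f² / ((H − f)·c).
N = 28² / ((5190 − 28) × 0.069) = 784 / 356.2 ≈ 2.20.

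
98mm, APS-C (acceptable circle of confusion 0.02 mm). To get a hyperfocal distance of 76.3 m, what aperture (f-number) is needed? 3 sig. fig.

f/6.30

Rearrange H = f²/(N·c) + f for N: N = f² / ((H − f)·c).
N = 98² / ((76300 − 98) × 0.02) = 9604 / 1524 ≈ 6.30.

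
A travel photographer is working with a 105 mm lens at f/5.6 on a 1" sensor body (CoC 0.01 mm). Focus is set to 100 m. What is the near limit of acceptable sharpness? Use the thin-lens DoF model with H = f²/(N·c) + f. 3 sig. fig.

Hyperfocal distance H = f²/(N·c) + f = 105²/(5.6 × 0.01) + 105 = 11025/0.056 + 105 ≈ 196980.0 mm ≈ 197.0 m.
Near limit Dn = s·(H − f)/(H + s − 2f) = 100000 × (196980.0 − 105) / (196980.0 + 100000 − 2 × 105) = 100000 × 196875.0 / 296770.0 ≈ 66339 mm ≈ 66.3 m.

66.3 m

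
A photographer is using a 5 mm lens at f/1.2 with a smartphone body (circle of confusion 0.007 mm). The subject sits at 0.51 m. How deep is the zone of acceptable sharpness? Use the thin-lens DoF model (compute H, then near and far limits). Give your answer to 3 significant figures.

178 mm

Hyperfocal distance H = f²/(N·c) + f = 5²/(1.2 × 0.007) + 5 = 25/0.0084 + 5 ≈ 2981.2 mm ≈ 2.981 m.
Near limit Dn = s·(H − f)/(H + s − 2f) = 510 × (2981.2 − 5) / (2981.2 + 510 − 2 × 5) = 510 × 2976.2 / 3481.2 ≈ 436.02 mm.
Far limit Df = s·(H − f)/(H − s) = 510 × (2981.2 − 5) / (2981.2 − 510) = 510 × 2976.2 / 2471.2 ≈ 614.22 mm.
Depth of field = Df − Dn = 614.22 − 436.02 ≈ 178.20 mm.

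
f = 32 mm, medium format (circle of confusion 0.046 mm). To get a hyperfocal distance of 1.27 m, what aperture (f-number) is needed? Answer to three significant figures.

f/18

Rearrange H = f²/(N·c) + f for N: N = f² / ((H − f)·c).
N = 32² / ((1270 − 32) × 0.046) = 1024 / 56.95 ≈ 18.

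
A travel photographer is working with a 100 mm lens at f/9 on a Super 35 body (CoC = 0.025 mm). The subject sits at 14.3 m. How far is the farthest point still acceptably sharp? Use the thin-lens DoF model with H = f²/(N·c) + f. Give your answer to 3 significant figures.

21.0 m

Hyperfocal distance H = f²/(N·c) + f = 100²/(9 × 0.025) + 100 = 10000/0.225 + 100 ≈ 44544.4 mm ≈ 44.54 m.
Far limit Df = s·(H − f)/(H − s) = 14300 × (44544.4 − 100) / (44544.4 − 14300) = 14300 × 44444.4 / 30244.4 ≈ 21014 mm ≈ 21.0 m.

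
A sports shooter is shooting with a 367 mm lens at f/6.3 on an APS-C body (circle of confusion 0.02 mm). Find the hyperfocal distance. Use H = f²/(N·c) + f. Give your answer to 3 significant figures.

1070 m

Hyperfocal distance H = f²/(N·c) + f = 367²/(6.3 × 0.02) + 367 = 134689/0.126 + 367 ≈ 1069327.3 mm ≈ 1070 m.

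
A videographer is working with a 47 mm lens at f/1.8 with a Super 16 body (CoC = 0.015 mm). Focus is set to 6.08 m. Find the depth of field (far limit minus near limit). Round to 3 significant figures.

Hyperfocal distance H = f²/(N·c) + f = 47²/(1.8 × 0.015) + 47 = 2209/0.027 + 47 ≈ 81861.8 mm ≈ 81.86 m.
Near limit Dn = s·(H − f)/(H + s − 2f) = 6080 × (81861.8 − 47) / (81861.8 + 6080 − 2 × 47) = 6080 × 81814.8 / 87847.8 ≈ 5662.45 mm.
Far limit Df = s·(H − f)/(H − s) = 6080 × (81861.8 − 47) / (81861.8 − 6080) = 6080 × 81814.8 / 75781.8 ≈ 6564.03 mm.
Depth of field = Df − Dn = 6564.03 − 5662.45 ≈ 901.58 mm ≈ 0.902 m.

0.902 m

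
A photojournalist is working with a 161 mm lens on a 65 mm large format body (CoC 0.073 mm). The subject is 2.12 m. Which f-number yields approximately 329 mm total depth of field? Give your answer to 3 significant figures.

f/14

Write h = H − f = f²/(N·c). The thin-lens limits are Dn = s·h/(h + (s−f)) and Df = s·h/(h − (s−f)), so DoF = Df − Dn = 2·s·(s−f)·h / (h² − (s−f)²).
That is a quadratic in h: DoF·h² − 2·s·(s−f)·h − DoF·(s−f)² = 0 ⇒ h = (s−f)·(s + √(s² + DoF²)) / DoF = 1959 × (2120 + √(2120² + 329²)) / 329 = 1959 × (2120 + 2145.38) / 329 ≈ 25398 mm.
Then N = f²/(c·h) = 161² / (0.073 × 25398) = 25921 / 1854.0 ≈ 14.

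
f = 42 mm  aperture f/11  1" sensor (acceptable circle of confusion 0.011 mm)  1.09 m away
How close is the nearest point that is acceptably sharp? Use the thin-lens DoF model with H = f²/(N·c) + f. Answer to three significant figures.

Hyperfocal distance H = f²/(N·c) + f = 42²/(11 × 0.011) + 42 = 1764/0.121 + 42 ≈ 14620.5 mm ≈ 14.62 m.
Near limit Dn = s·(H − f)/(H + s − 2f) = 1090 × (14620.5 − 42) / (14620.5 + 1090 − 2 × 42) = 1090 × 14578.5 / 15626.5 ≈ 1016.9 mm ≈ 1.02 m.

1.02 m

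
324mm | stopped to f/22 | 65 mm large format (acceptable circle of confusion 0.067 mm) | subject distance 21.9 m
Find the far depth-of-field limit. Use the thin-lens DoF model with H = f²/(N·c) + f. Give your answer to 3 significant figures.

Hyperfocal distance H = f²/(N·c) + f = 324²/(22 × 0.067) + 324 = 104976/1.474 + 324 ≈ 71542.5 mm ≈ 71.54 m.
Far limit Df = s·(H − f)/(H − s) = 21900 × (71542.5 − 324) / (71542.5 − 21900) = 21900 × 71218.5 / 49642.5 ≈ 31418 mm ≈ 31.4 m.

31.4 m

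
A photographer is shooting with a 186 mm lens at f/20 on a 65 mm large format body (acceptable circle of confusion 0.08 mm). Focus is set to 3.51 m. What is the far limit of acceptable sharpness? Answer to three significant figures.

Hyperfocal distance H = f²/(N·c) + f = 186²/(20 × 0.08) + 186 = 34596/1.6 + 186 ≈ 21808.5 mm ≈ 21.81 m.
Far limit Df = s·(H − f)/(H − s) = 3510 × (21808.5 − 186) / (21808.5 − 3510) = 3510 × 21622.5 / 18298.5 ≈ 4147.6 mm ≈ 4.15 m.

4.15 m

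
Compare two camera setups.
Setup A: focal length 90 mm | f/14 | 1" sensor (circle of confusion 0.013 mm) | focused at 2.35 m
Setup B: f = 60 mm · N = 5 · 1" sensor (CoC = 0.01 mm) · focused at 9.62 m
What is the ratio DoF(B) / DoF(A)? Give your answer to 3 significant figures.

10.9

Setup A: H = 90²/(14×0.013) + 90 ≈ 44595.5 mm; DoF = Df − Dn = 2475.72 − 2236.43 ≈ 239.29 mm.
Setup B: H = 60²/(5×0.01) + 60 ≈ 72060.0 mm; DoF = Df − Dn = 11092.9 − 8492.4 ≈ 2600.5 mm.
Ratio = 2600.5 / 239.29 ≈ 10.9.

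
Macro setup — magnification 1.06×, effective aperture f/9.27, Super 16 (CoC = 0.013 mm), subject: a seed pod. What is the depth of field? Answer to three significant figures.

At magnification m, DoF ≈ 2·N_eff·c/m² = 2 × 9.27 × 0.013 / 1.06² = 0.241 / 1.124 ≈ 0.215 mm.

0.215 mm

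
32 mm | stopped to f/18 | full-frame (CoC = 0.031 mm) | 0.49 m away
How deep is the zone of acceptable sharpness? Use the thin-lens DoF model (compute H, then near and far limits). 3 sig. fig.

Hyperfocal distance H = f²/(N·c) + f = 32²/(18 × 0.031) + 32 = 1024/0.558 + 32 ≈ 1867.1 mm ≈ 1.867 m.
Near limit Dn = s·(H − f)/(H + s − 2f) = 490 × (1867.1 − 32) / (1867.1 + 490 − 2 × 32) = 490 × 1835.1 / 2293.1 ≈ 392.13 mm.
Far limit Df = s·(H − f)/(H − s) = 490 × (1867.1 − 32) / (1867.1 − 490) = 490 × 1835.1 / 1377.1 ≈ 652.96 mm.
Depth of field = Df − Dn = 652.96 − 392.13 ≈ 260.83 mm.

261 mm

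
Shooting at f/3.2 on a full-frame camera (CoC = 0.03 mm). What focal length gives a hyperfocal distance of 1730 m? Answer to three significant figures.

From H = f²/(N·c) + f, with f ≪ H: f ≈ √(H·N·c) = √(1730000 × 3.2 × 0.03) = √166080 ≈ 407.5 mm.
Exact: f² + N·c·f − N·c·H = 0 ⇒ f = (−N·c + √((N·c)² + 4·N·c·H))/2 = (−0.096 + √664320)/2 ≈ 407.48 mm ≈ 407 mm.

407 mm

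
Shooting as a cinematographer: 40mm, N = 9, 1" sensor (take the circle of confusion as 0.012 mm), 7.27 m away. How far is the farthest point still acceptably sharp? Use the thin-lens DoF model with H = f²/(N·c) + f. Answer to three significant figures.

14.2 m

Hyperfocal distance H = f²/(N·c) + f = 40²/(9 × 0.012) + 40 = 1600/0.108 + 40 ≈ 14854.8 mm ≈ 14.85 m.
Far limit Df = s·(H − f)/(H − s) = 7270 × (14854.8 − 40) / (14854.8 − 7270) = 7270 × 14814.8 / 7584.8 ≈ 14200 mm ≈ 14.2 m.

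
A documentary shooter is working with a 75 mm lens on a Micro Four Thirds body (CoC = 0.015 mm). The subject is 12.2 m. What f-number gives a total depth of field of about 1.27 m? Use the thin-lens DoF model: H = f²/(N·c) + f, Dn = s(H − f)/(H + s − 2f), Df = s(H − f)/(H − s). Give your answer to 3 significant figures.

f/1.61

Write h = H − f = f²/(N·c). The thin-lens limits are Dn = s·h/(h + (s−f)) and Df = s·h/(h − (s−f)), so DoF = Df − Dn = 2·s·(s−f)·h / (h² − (s−f)²).
That is a quadratic in h: DoF·h² − 2·s·(s−f)·h − DoF·(s−f)² = 0 ⇒ h = (s−f)·(s + √(s² + DoF²)) / DoF = 12125 × (12200 + √(12200² + 1270²)) / 1270 = 12125 × (12200 + 12265.9) / 1270 ≈ 233582 mm.
Then N = f²/(c·h) = 75² / (0.015 × 233582) = 5625 / 3503.7 ≈ 1.61.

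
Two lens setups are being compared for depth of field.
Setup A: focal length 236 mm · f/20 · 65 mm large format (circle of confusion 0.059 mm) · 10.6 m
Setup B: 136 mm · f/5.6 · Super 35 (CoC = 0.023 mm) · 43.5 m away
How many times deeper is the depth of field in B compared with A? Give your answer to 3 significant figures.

Setup A: H = 236²/(20×0.059) + 236 ≈ 47436.0 mm; DoF = Df − Dn = 13582.4 − 8691.5 ≈ 4890.9 mm.
Setup B: H = 136²/(5.6×0.023) + 136 ≈ 143738.5 mm; DoF = Df − Dn = 62318 − 33411 ≈ 28907 mm.
Ratio = 28907 / 4890.9 ≈ 5.91.

5.91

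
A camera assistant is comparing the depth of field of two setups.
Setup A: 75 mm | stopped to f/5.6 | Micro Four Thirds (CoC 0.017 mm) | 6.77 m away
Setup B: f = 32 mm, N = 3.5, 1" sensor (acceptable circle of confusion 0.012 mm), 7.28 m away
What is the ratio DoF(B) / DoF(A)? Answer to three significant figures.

3.06

Setup A: H = 75²/(5.6×0.017) + 75 ≈ 59161.1 mm; DoF = Df − Dn = 7635.1 − 6081.0 ≈ 1554.1 mm.
Setup B: H = 32²/(3.5×0.012) + 32 ≈ 24413.0 mm; DoF = Df − Dn = 10359.8 − 5611.7 ≈ 4748.1 mm.
Ratio = 4748.1 / 1554.1 ≈ 3.06.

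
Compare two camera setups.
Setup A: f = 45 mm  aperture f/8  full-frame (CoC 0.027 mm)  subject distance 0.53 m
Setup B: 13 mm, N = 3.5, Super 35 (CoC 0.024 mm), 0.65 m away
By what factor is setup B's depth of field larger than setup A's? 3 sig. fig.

Setup A: H = 45²/(8×0.027) + 45 ≈ 9420.0 mm; DoF = Df − Dn = 558.915 − 503.930 ≈ 54.985 mm.
Setup B: H = 13²/(3.5×0.024) + 13 ≈ 2024.9 mm; DoF = Df − Dn = 951.15 − 493.69 ≈ 457.46 mm.
Ratio = 457.46 / 54.985 ≈ 8.32.

8.32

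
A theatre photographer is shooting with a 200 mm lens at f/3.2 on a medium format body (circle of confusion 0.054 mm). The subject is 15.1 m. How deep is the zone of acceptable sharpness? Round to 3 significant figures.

Hyperfocal distance H = f²/(N·c) + f = 200²/(3.2 × 0.054) + 200 = 40000/0.1728 + 200 ≈ 231681.5 mm ≈ 231.7 m.
Near limit Dn = s·(H − f)/(H + s − 2f) = 15100 × (231681.5 − 200) / (231681.5 + 15100 − 2 × 200) = 15100 × 231481.5 / 246381.5 ≈ 14186.8 mm.
Far limit Df = s·(H − f)/(H − s) = 15100 × (231681.5 − 200) / (231681.5 − 15100) = 15100 × 231481.5 / 216581.5 ≈ 16138.8 mm.
Depth of field = Df − Dn = 16138.8 − 14186.8 ≈ 1952.0 mm ≈ 1.95 m.

1.95 m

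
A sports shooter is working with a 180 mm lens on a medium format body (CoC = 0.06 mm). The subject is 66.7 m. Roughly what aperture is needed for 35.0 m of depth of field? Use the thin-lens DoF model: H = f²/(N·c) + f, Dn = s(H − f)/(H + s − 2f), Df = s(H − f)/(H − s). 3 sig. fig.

Write h = H − f = f²/(N·c). The thin-lens limits are Dn = s·h/(h + (s−f)) and Df = s·h/(h − (s−f)), so DoF = Df − Dn = 2·s·(s−f)·h / (h² − (s−f)²).
That is a quadratic in h: DoF·h² − 2·s·(s−f)·h − DoF·(s−f)² = 0 ⇒ h = (s−f)·(s + √(s² + DoF²)) / DoF = 66520 × (66700 + √(66700² + 35000²)) / 35000 = 66520 × (66700 + 75325.2) / 35000 ≈ 269929 mm.
Then N = f²/(c·h) = 180² / (0.06 × 269929) = 32400 / 16196 ≈ 2.00.

f/2.00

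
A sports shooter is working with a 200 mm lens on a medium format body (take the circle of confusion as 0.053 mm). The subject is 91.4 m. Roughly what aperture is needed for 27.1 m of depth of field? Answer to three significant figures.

f/1.20

Write h = H − f = f²/(N·c). The thin-lens limits are Dn = s·h/(h + (s−f)) and Df = s·h/(h − (s−f)), so DoF = Df − Dn = 2·s·(s−f)·h / (h² − (s−f)²).
That is a quadratic in h: DoF·h² − 2·s·(s−f)·h − DoF·(s−f)² = 0 ⇒ h = (s−f)·(s + √(s² + DoF²)) / DoF = 91200 × (91400 + √(91400² + 27100²)) / 27100 = 91200 × (91400 + 95332.9) / 27100 ≈ 628415 mm.
Then N = f²/(c·h) = 200² / (0.053 × 628415) = 40000 / 33306 ≈ 1.20.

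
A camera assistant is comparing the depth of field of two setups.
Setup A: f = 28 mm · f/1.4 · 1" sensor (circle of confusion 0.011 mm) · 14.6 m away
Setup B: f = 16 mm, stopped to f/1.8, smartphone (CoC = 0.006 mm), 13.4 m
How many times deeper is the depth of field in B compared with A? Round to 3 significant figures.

Setup A: H = 28²/(1.4×0.011) + 28 ≈ 50937.1 mm; DoF = Df − Dn = 20454.9 − 11351.0 ≈ 9103.9 mm.
Setup B: H = 16²/(1.8×0.006) + 16 ≈ 23719.7 mm; DoF = Df − Dn = 30779 − 8564 ≈ 22215 mm.
Ratio = 22215 / 9103.9 ≈ 2.44.

2.44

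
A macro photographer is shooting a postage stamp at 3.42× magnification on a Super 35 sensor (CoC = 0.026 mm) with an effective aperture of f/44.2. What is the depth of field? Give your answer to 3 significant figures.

0.197 mm

At magnification m, DoF ≈ 2·N_eff·c/m² = 2 × 44.2 × 0.026 / 3.42² = 2.298 / 11.7 ≈ 0.197 mm.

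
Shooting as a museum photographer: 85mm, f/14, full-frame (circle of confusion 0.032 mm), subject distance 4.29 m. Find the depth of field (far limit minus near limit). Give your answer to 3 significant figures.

Hyperfocal distance H = f²/(N·c) + f = 85²/(14 × 0.032) + 85 = 7225/0.448 + 85 ≈ 16212.2 mm ≈ 16.21 m.
Near limit Dn = s·(H − f)/(H + s − 2f) = 4290 × (16212.2 − 85) / (16212.2 + 4290 − 2 × 85) = 4290 × 16127.2 / 20332.2 ≈ 3402.8 mm.
Far limit Df = s·(H − f)/(H − s) = 4290 × (16212.2 − 85) / (16212.2 − 4290) = 4290 × 16127.2 / 11922.2 ≈ 5803.1 mm.
Depth of field = Df − Dn = 5803.1 − 3402.8 ≈ 2400.3 mm ≈ 2.40 m.

2.40 m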